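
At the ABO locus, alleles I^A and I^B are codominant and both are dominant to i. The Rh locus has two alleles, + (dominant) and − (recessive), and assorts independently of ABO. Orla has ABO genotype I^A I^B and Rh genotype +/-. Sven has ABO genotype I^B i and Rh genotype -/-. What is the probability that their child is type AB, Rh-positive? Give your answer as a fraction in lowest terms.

ABO cross I^A I^B × I^B i → offspring phenotypes: 1/4 A, 1/2 B, 1/4 AB.
Rh cross +/- × -/- → 1/2 Rh+, 1/2 Rh-.
Independent loci: P(type AB, Rh-positive) = 1/4 × 1/2 = 1/8.

1/8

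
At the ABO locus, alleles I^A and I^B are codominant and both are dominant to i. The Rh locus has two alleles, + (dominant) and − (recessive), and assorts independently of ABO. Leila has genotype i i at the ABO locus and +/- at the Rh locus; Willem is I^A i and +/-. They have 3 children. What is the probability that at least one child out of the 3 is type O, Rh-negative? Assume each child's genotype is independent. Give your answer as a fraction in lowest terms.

169/512

ABO cross i i × I^A i → 1/2 O, 1/2 A.
Rh cross +/- × +/- → 3/4 Rh+, 1/4 Rh-; so P(type O, Rh-negative) = 1/2 × 1/4 = 1/8 per child.
P(none) = (7/8)^3 = 343/512; P(at least one) = 1 − 343/512 = 169/512.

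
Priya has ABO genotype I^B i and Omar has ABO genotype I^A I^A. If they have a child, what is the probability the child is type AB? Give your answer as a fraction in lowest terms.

ABO cross I^B i × I^A I^A → offspring phenotypes: 1/2 A, 1/2 AB.
So P(type AB) = 1/2.

1/2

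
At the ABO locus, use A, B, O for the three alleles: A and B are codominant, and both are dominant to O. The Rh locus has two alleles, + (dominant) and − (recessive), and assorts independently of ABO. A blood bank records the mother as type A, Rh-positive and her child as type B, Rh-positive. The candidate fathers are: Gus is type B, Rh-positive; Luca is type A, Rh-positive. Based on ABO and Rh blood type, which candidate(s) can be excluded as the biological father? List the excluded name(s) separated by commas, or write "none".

Luca

A candidate is excluded only if no genotype consistent with his phenotype could produce a type B, Rh-positive child with a type A, Rh-positive mother.
Luca (type A, Rh+): no genotype consistent with that phenotype can produce a type-B Rh+ child with a type-A mother.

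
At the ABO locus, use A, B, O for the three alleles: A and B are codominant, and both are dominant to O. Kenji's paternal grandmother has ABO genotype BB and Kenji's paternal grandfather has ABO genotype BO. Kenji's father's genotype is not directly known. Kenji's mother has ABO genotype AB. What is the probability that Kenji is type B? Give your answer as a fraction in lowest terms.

Kenji's father's ABO genotype from BB × BO: 1/2 BB, 1/2 BO.
Crossing each possibility with the mother AB and summing P(type B): 1/2·1/2 + 1/2·1/2 = 1/2.

1/2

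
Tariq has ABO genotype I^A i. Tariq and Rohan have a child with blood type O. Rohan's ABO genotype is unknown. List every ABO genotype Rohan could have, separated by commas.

For each candidate genotype of Rohan, check whether crossing it with I^A i can produce every observed child phenotype.
  I^A I^A → possible child types {A} ✗
  I^A I^B → possible child types {A, B, AB} ✗
  I^A i → possible child types {O, A} ✓
  I^B I^B → possible child types {B, AB} ✗
  I^B i → possible child types {O, A, B, AB} ✓
  i i → possible child types {O, A} ✓

I^A i, I^B i, i i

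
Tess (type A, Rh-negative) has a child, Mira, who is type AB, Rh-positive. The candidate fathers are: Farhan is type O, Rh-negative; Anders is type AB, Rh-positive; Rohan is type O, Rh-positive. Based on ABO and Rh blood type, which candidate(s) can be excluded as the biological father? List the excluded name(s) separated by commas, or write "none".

Farhan, Rohan

A candidate is excluded only if no genotype consistent with his phenotype could produce a type AB, Rh-positive child with a type A, Rh-negative mother.
Farhan (type O, Rh-): no genotype consistent with that phenotype can produce a type-AB Rh+ child with a type-A mother.
Rohan (type O, Rh+): no genotype consistent with that phenotype can produce a type-AB Rh+ child with a type-A mother.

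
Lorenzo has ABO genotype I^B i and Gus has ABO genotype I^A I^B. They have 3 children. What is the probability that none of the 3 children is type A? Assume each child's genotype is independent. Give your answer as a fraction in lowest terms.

ABO cross I^B i × I^A I^B → 1/4 A, 1/2 B, 1/4 AB.
So P(type A) = 1/4 per child.
P(not type A) = 3/4 for one child; (3/4)^3 = 27/64.

27/64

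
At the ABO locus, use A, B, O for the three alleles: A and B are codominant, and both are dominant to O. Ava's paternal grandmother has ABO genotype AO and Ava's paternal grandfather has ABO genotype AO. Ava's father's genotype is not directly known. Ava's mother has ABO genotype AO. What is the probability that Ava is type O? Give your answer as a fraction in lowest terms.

1/4

Ava's father's ABO genotype from AO × AO: 1/4 AA, 1/2 AO, 1/4 OO.
Crossing each possibility with the mother AO and summing P(type O): 1/4·0 + 1/2·1/4 + 1/4·1/2 = 1/4.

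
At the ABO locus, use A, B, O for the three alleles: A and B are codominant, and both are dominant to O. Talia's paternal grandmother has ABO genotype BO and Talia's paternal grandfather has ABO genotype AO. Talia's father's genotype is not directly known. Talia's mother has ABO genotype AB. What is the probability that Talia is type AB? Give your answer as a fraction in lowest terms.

1/4

Talia's father's ABO genotype from BO × AO: 1/4 AB, 1/4 AO, 1/4 BO, 1/4 OO.
Crossing each possibility with the mother AB and summing P(type AB): 1/4·1/2 + 1/4·1/4 + 1/4·1/4 + 1/4·0 = 1/4.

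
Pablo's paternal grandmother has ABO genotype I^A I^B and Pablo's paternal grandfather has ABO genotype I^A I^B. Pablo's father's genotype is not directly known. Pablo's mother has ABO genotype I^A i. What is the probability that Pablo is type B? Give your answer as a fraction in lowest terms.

Pablo's father's ABO genotype from I^A I^B × I^A I^B: 1/4 I^A I^A, 1/2 I^A I^B, 1/4 I^B I^B.
Crossing each possibility with the mother I^A i and summing P(type B): 1/4·0 + 1/2·1/4 + 1/4·1/2 = 1/4.

1/4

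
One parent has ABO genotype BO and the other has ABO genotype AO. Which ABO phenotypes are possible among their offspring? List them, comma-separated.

Gametes from BO × AO give offspring ABO genotypes AB, AO, BO, OO, i.e. phenotypes O, A, B, AB.

O, A, B, AB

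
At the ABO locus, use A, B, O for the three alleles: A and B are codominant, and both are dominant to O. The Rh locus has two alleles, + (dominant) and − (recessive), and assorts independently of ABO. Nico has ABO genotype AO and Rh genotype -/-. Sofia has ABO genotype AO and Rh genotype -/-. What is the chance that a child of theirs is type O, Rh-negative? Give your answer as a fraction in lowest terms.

ABO cross AO × AO → offspring phenotypes: 1/4 O, 3/4 A.
Rh cross -/- × -/- → 1 Rh-.
Independent loci: P(type O, Rh-negative) = 1/4 × 1 = 1/4.

1/4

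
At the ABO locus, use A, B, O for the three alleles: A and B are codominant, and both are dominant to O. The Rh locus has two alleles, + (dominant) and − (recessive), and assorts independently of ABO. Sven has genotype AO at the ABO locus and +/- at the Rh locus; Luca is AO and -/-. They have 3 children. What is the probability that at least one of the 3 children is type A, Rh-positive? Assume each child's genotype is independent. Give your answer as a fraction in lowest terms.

ABO cross AO × AO → 1/4 O, 3/4 A.
Rh cross +/- × -/- → 1/2 Rh+, 1/2 Rh-; so P(type A, Rh-positive) = 3/4 × 1/2 = 3/8 per child.
P(none) = (5/8)^3 = 125/512; P(at least one) = 1 − 125/512 = 387/512.

387/512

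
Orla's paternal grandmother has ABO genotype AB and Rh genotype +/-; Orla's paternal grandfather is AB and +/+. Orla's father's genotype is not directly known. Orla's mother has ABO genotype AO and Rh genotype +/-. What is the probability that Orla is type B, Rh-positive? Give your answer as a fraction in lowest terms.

7/32

Orla's father's ABO genotype from AB × AB: 1/4 AA, 1/2 AB, 1/4 BB.
Crossing each possibility with the mother AO and summing P(type B): 1/4·0 + 1/2·1/4 + 1/4·1/2 = 1/4.
Similarly for Rh via the father's Rh distribution: P(Rh+) = 7/8.
Independent loci: 1/4 × 7/8 = 7/32.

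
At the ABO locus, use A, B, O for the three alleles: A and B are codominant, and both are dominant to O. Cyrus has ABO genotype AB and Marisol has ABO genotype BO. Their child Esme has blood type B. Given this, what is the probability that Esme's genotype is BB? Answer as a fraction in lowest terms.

1/2

Cross AB × BO → 1/4 AB, 1/4 AO, 1/4 BB, 1/4 BO.
Type-B genotypes among offspring: BB (1/4), BO (1/4); total 1/2.
P(BB | type B) = (1/4) / (1/2) = 1/2.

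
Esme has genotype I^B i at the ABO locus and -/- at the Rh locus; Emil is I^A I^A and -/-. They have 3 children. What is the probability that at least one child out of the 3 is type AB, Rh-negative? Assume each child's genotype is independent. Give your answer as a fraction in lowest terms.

ABO cross I^B i × I^A I^A → 1/2 A, 1/2 AB.
Rh cross -/- × -/- → 1 Rh-; so P(type AB, Rh-negative) = 1/2 × 1 = 1/2 per child.
P(none) = (1/2)^3 = 1/8; P(at least one) = 1 − 1/8 = 7/8.

7/8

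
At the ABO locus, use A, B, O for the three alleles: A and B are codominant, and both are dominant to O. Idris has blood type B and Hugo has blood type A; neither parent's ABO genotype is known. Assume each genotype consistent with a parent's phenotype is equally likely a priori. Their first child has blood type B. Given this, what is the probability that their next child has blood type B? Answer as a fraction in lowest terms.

5/12

Possible genotypes: Idris ∈ {BB, BO}; Hugo ∈ {AA, AO}.
Weight each parental genotype pair by prior × P(type-B child):
  BB × AO: posterior weight 2/3; P(next child type B) = 1/2.
  BO × AO: posterior weight 1/3; P(next child type B) = 1/4.
Weighted sum = 5/12.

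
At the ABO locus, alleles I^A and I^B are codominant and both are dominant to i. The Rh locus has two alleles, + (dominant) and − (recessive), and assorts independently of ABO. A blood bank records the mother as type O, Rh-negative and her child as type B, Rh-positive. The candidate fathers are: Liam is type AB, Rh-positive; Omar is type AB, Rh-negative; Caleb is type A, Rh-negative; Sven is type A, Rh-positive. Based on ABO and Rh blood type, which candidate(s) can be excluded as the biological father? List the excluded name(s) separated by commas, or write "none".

Omar, Caleb, Sven

A candidate is excluded only if no genotype consistent with his phenotype could produce a type B, Rh-positive child with a type O, Rh-negative mother.
Omar (type AB, Rh-): no genotype consistent with that phenotype can produce a type-B Rh+ child with a type-O mother.
Caleb (type A, Rh-): no genotype consistent with that phenotype can produce a type-B Rh+ child with a type-O mother.
Sven (type A, Rh+): no genotype consistent with that phenotype can produce a type-B Rh+ child with a type-O mother.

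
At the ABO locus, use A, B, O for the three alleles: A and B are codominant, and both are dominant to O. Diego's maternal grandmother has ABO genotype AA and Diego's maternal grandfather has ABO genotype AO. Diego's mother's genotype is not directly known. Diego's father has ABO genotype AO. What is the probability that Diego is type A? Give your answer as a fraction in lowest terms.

Diego's mother's ABO genotype from AA × AO: 1/2 AA, 1/2 AO.
Crossing each possibility with the father AO and summing P(type A): 1/2·1 + 1/2·3/4 = 7/8.

7/8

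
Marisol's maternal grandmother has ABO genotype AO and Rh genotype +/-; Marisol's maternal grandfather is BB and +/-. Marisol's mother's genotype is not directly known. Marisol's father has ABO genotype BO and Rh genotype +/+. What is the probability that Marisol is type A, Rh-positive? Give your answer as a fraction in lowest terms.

Marisol's mother's ABO genotype from AO × BB: 1/2 AB, 1/2 BO.
Crossing each possibility with the father BO and summing P(type A): 1/2·1/4 + 1/2·0 = 1/8.
Similarly for Rh via the mother's Rh distribution: P(Rh+) = 1.
Independent loci: 1/8 × 1 = 1/8.

1/8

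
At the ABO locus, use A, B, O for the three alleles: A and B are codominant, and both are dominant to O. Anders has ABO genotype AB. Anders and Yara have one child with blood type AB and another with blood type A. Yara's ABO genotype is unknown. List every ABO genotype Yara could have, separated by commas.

AA, AB, AO, BO

For each candidate genotype of Yara, check whether crossing it with AB can produce every observed child phenotype.
  AA → possible child types {A, AB} ✓
  AB → possible child types {A, B, AB} ✓
  AO → possible child types {A, B, AB} ✓
  BB → possible child types {B, AB} ✗
  BO → possible child types {A, B, AB} ✓
  OO → possible child types {A, B} ✗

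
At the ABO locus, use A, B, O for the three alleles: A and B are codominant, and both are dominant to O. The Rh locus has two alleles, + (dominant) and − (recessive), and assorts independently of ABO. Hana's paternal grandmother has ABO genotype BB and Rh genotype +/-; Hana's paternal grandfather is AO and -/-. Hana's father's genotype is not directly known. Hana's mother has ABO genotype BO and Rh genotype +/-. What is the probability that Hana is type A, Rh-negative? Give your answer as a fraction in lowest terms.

3/64

Hana's father's ABO genotype from BB × AO: 1/2 AB, 1/2 BO.
Crossing each possibility with the mother BO and summing P(type A): 1/2·1/4 + 1/2·0 = 1/8.
Similarly for Rh via the father's Rh distribution: P(Rh-) = 3/8.
Independent loci: 1/8 × 3/8 = 3/64.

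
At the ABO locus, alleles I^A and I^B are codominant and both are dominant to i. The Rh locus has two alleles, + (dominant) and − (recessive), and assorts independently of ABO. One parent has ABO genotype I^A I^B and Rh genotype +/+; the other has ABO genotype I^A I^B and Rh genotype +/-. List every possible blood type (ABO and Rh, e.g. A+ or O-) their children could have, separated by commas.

Gametes from I^A I^B × I^A I^B give offspring ABO genotypes I^A I^A, I^A I^B, I^B I^B, i.e. phenotypes A, B, AB.
Rh cross +/+ × +/- → phenotypes Rh+.
Combining independently: A+, B+, AB+.

A+, B+, AB+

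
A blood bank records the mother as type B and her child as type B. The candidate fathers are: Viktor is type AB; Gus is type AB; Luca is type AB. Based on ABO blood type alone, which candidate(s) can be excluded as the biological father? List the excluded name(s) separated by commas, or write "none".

A candidate is excluded only if no genotype consistent with his phenotype could produce a type B child with a type B mother.
Every candidate has at least one consistent genotype combination, so none can be excluded.

none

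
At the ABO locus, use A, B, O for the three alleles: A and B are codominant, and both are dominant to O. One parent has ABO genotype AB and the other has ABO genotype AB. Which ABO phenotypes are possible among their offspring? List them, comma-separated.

A, B, AB

Gametes from AB × AB give offspring ABO genotypes AA, AB, BB, i.e. phenotypes A, B, AB.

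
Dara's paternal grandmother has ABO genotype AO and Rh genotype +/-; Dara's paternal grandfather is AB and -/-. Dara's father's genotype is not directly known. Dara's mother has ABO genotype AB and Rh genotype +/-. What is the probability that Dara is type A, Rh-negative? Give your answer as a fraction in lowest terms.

Dara's father's ABO genotype from AO × AB: 1/4 AA, 1/4 AB, 1/4 AO, 1/4 BO.
Crossing each possibility with the mother AB and summing P(type A): 1/4·1/2 + 1/4·1/4 + 1/4·1/2 + 1/4·1/4 = 3/8.
Similarly for Rh via the father's Rh distribution: P(Rh-) = 3/8.
Independent loci: 3/8 × 3/8 = 9/64.

9/64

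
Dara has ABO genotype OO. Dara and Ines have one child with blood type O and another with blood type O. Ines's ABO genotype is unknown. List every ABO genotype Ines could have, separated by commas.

For each candidate genotype of Ines, check whether crossing it with OO can produce every observed child phenotype.
  AA → possible child types {A} ✗
  AB → possible child types {A, B} ✗
  AO → possible child types {O, A} ✓
  BB → possible child types {B} ✗
  BO → possible child types {O, B} ✓
  OO → possible child types {O} ✓

AO, BO, OO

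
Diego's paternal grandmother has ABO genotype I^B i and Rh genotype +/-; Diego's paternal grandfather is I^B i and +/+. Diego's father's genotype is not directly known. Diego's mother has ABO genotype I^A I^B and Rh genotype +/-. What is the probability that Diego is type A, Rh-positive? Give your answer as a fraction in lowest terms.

7/32

Diego's father's ABO genotype from I^B i × I^B i: 1/4 I^B I^B, 1/2 I^B i, 1/4 i i.
Crossing each possibility with the mother I^A I^B and summing P(type A): 1/4·0 + 1/2·1/4 + 1/4·1/2 = 1/4.
Similarly for Rh via the father's Rh distribution: P(Rh+) = 7/8.
Independent loci: 1/4 × 7/8 = 7/32.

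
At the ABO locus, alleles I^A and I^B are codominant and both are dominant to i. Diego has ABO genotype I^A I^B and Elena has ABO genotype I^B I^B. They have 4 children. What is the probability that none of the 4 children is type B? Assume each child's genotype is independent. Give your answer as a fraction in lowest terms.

ABO cross I^A I^B × I^B I^B → 1/2 B, 1/2 AB.
So P(type B) = 1/2 per child.
P(not type B) = 1/2 for one child; (1/2)^4 = 1/16.

1/16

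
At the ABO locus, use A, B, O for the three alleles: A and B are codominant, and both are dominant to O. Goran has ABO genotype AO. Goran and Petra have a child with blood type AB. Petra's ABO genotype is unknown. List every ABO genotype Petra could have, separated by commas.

For each candidate genotype of Petra, check whether crossing it with AO can produce every observed child phenotype.
  AA → possible child types {A} ✗
  AB → possible child types {A, B, AB} ✓
  AO → possible child types {O, A} ✗
  BB → possible child types {B, AB} ✓
  BO → possible child types {O, A, B, AB} ✓
  OO → possible child types {O, A} ✗

AB, BB, BO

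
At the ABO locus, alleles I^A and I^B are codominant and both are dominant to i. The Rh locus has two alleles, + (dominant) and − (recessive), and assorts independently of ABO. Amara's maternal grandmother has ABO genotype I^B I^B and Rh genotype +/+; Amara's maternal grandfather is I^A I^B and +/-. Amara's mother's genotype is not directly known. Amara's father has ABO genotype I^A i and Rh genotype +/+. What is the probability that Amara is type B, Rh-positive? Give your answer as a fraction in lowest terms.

Amara's mother's ABO genotype from I^B I^B × I^A I^B: 1/2 I^A I^B, 1/2 I^B I^B.
Crossing each possibility with the father I^A i and summing P(type B): 1/2·1/4 + 1/2·1/2 = 3/8.
Similarly for Rh via the mother's Rh distribution: P(Rh+) = 1.
Independent loci: 3/8 × 1 = 3/8.

3/8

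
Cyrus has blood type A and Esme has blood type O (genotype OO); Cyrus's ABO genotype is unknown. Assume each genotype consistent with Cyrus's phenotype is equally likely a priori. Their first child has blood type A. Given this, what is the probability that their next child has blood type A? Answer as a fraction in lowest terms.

5/6

Possible genotypes: Cyrus ∈ {AA, AO}; Esme ∈ {OO}.
Weight each parental genotype pair by prior × P(type-A child):
  AA × OO: posterior weight 2/3; P(next child type A) = 1.
  AO × OO: posterior weight 1/3; P(next child type A) = 1/2.
Weighted sum = 5/6.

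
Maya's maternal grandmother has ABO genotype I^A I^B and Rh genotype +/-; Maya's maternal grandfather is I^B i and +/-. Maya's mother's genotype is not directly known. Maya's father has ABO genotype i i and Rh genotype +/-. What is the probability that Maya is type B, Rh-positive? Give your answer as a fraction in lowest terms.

Maya's mother's ABO genotype from I^A I^B × I^B i: 1/4 I^A I^B, 1/4 I^A i, 1/4 I^B I^B, 1/4 I^B i.
Crossing each possibility with the father i i and summing P(type B): 1/4·1/2 + 1/4·0 + 1/4·1 + 1/4·1/2 = 1/2.
Similarly for Rh via the mother's Rh distribution: P(Rh+) = 3/4.
Independent loci: 1/2 × 3/4 = 3/8.

3/8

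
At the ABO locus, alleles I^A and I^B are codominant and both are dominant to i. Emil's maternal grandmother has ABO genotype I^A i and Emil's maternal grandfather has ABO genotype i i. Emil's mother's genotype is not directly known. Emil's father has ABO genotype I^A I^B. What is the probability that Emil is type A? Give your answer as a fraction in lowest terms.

Emil's mother's ABO genotype from I^A i × i i: 1/2 I^A i, 1/2 i i.
Crossing each possibility with the father I^A I^B and summing P(type A): 1/2·1/2 + 1/2·1/2 = 1/2.

1/2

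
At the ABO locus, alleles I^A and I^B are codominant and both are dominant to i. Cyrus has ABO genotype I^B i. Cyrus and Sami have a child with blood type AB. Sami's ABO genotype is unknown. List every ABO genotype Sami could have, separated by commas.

I^A I^A, I^A I^B, I^A i

For each candidate genotype of Sami, check whether crossing it with I^B i can produce every observed child phenotype.
  I^A I^A → possible child types {A, AB} ✓
  I^A I^B → possible child types {A, B, AB} ✓
  I^A i → possible child types {O, A, B, AB} ✓
  I^B I^B → possible child types {B} ✗
  I^B i → possible child types {O, B} ✗
  i i → possible child types {O, B} ✗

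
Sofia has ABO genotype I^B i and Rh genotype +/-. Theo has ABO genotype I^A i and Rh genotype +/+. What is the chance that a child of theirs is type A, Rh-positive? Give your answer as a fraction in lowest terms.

1/4

ABO cross I^B i × I^A i → offspring phenotypes: 1/4 O, 1/4 A, 1/4 B, 1/4 AB.
Rh cross +/- × +/+ → 1 Rh+.
Independent loci: P(type A, Rh-positive) = 1/4 × 1 = 1/4.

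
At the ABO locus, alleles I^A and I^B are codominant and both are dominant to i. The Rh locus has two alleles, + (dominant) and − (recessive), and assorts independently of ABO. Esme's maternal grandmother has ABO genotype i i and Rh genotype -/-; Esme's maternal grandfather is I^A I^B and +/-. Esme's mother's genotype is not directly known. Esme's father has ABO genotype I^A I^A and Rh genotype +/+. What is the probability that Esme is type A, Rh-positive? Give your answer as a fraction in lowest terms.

3/4

Esme's mother's ABO genotype from i i × I^A I^B: 1/2 I^A i, 1/2 I^B i.
Crossing each possibility with the father I^A I^A and summing P(type A): 1/2·1 + 1/2·1/2 = 3/4.
Similarly for Rh via the mother's Rh distribution: P(Rh+) = 1.
Independent loci: 3/4 × 1 = 3/4.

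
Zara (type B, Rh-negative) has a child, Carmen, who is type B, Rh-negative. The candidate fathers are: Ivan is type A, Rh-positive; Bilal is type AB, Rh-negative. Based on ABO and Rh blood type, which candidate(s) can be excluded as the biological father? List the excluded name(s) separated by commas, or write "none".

none

A candidate is excluded only if no genotype consistent with his phenotype could produce a type B, Rh-negative child with a type B, Rh-negative mother.
Every candidate has at least one consistent genotype combination, so none can be excluded.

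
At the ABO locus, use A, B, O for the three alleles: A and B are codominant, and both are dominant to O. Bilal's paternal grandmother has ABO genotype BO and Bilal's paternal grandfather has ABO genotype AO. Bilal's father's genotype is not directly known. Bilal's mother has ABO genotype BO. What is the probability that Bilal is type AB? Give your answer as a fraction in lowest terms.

1/8

Bilal's father's ABO genotype from BO × AO: 1/4 AB, 1/4 AO, 1/4 BO, 1/4 OO.
Crossing each possibility with the mother BO and summing P(type AB): 1/4·1/4 + 1/4·1/4 + 1/4·0 + 1/4·0 = 1/8.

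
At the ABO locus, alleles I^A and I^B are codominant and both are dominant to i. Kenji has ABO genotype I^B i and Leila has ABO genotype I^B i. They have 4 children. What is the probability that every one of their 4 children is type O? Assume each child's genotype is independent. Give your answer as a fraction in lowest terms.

ABO cross I^B i × I^B i → 1/4 O, 3/4 B.
So P(type O) = 1/4 per child.
All 4 independent: (1/4)^4 = 1/256.

1/256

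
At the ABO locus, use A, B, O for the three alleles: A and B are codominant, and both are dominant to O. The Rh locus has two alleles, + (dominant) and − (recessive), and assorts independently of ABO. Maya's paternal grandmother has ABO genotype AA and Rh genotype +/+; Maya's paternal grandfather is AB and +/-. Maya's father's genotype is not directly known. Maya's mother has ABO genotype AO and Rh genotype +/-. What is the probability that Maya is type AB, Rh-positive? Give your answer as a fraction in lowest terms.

Maya's father's ABO genotype from AA × AB: 1/2 AA, 1/2 AB.
Crossing each possibility with the mother AO and summing P(type AB): 1/2·0 + 1/2·1/4 = 1/8.
Similarly for Rh via the father's Rh distribution: P(Rh+) = 7/8.
Independent loci: 1/8 × 7/8 = 7/64.

7/64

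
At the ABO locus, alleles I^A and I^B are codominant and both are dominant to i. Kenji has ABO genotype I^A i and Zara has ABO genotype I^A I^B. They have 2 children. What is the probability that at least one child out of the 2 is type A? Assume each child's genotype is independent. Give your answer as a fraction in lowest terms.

ABO cross I^A i × I^A I^B → 1/2 A, 1/4 B, 1/4 AB.
So P(type A) = 1/2 per child.
P(none) = (1/2)^2 = 1/4; P(at least one) = 1 − 1/4 = 3/4.

3/4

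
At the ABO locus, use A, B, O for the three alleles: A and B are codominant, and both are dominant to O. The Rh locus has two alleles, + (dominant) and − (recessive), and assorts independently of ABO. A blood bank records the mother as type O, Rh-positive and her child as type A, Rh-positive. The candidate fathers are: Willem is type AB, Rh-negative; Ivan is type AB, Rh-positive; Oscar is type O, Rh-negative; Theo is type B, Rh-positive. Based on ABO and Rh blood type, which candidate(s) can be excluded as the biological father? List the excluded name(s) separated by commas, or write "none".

Oscar, Theo

A candidate is excluded only if no genotype consistent with his phenotype could produce a type A, Rh-positive child with a type O, Rh-positive mother.
Oscar (type O, Rh-): no genotype consistent with that phenotype can produce a type-A Rh+ child with a type-O mother.
Theo (type B, Rh+): no genotype consistent with that phenotype can produce a type-A Rh+ child with a type-O mother.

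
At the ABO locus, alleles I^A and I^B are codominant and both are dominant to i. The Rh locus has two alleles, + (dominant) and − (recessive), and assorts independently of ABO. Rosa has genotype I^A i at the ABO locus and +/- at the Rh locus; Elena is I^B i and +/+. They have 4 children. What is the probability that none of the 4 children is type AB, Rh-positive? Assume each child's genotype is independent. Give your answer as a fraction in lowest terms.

ABO cross I^A i × I^B i → 1/4 O, 1/4 A, 1/4 B, 1/4 AB.
Rh cross +/- × +/+ → 1 Rh+; so P(type AB, Rh-positive) = 1/4 × 1 = 1/4 per child.
P(not type AB, Rh-positive) = 3/4 for one child; (3/4)^4 = 81/256.

81/256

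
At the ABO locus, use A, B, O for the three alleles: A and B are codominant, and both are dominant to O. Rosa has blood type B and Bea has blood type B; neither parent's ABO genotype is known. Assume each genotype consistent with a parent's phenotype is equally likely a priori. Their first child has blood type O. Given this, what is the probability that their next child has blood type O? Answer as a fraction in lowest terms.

Possible genotypes: Rosa ∈ {BB, BO}; Bea ∈ {BB, BO}.
Weight each parental genotype pair by prior × P(type-O child):
  BO × BO: posterior weight 1; P(next child type O) = 1/4.
Weighted sum = 1/4.

1/4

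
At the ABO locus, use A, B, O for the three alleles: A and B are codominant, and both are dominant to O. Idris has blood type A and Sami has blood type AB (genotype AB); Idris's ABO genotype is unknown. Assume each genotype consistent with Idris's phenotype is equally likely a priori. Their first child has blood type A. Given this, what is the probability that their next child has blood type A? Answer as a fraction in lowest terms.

Possible genotypes: Idris ∈ {AA, AO}; Sami ∈ {AB}.
Weight each parental genotype pair by prior × P(type-A child):
  AA × AB: posterior weight 1/2; P(next child type A) = 1/2.
  AO × AB: posterior weight 1/2; P(next child type A) = 1/2.
Weighted sum = 1/2.

1/2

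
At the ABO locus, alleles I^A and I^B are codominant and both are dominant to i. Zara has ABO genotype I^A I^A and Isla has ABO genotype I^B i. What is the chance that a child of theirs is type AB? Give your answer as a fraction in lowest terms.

ABO cross I^A I^A × I^B i → offspring phenotypes: 1/2 A, 1/2 AB.
So P(type AB) = 1/2.

1/2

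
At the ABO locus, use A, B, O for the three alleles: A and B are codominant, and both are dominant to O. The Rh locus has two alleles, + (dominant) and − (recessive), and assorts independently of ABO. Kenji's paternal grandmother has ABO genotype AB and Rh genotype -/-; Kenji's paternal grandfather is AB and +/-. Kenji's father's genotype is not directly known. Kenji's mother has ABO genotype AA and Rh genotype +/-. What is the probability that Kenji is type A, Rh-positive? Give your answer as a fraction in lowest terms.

5/16

Kenji's father's ABO genotype from AB × AB: 1/4 AA, 1/2 AB, 1/4 BB.
Crossing each possibility with the mother AA and summing P(type A): 1/4·1 + 1/2·1/2 + 1/4·0 = 1/2.
Similarly for Rh via the father's Rh distribution: P(Rh+) = 5/8.
Independent loci: 1/2 × 5/8 = 5/16.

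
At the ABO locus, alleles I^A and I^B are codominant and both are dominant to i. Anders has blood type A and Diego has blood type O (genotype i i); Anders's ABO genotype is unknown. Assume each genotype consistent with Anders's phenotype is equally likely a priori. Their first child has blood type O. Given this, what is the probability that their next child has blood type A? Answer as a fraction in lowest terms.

1/2

Possible genotypes: Anders ∈ {I^A I^A, I^A i}; Diego ∈ {i i}.
Weight each parental genotype pair by prior × P(type-O child):
  I^A i × i i: posterior weight 1; P(next child type A) = 1/2.
Weighted sum = 1/2.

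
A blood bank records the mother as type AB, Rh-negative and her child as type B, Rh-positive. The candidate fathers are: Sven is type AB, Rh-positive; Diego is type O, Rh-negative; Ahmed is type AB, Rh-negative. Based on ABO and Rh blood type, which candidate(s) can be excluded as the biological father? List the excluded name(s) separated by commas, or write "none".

A candidate is excluded only if no genotype consistent with his phenotype could produce a type B, Rh-positive child with a type AB, Rh-negative mother.
Diego (type O, Rh-): no genotype consistent with that phenotype can produce a type-B Rh+ child with a type-AB mother.
Ahmed (type AB, Rh-): no genotype consistent with that phenotype can produce a type-B Rh+ child with a type-AB mother.

Diego, Ahmed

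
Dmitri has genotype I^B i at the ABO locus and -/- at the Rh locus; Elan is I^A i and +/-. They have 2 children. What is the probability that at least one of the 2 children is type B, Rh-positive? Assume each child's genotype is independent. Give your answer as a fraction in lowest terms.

15/64

ABO cross I^B i × I^A i → 1/4 O, 1/4 A, 1/4 B, 1/4 AB.
Rh cross -/- × +/- → 1/2 Rh+, 1/2 Rh-; so P(type B, Rh-positive) = 1/4 × 1/2 = 1/8 per child.
P(none) = (7/8)^2 = 49/64; P(at least one) = 1 − 49/64 = 15/64.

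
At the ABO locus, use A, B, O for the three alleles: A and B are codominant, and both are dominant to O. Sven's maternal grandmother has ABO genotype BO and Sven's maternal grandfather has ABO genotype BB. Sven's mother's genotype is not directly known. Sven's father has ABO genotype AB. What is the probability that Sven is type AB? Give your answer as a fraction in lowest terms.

Sven's mother's ABO genotype from BO × BB: 1/2 BB, 1/2 BO.
Crossing each possibility with the father AB and summing P(type AB): 1/2·1/2 + 1/2·1/4 = 3/8.

3/8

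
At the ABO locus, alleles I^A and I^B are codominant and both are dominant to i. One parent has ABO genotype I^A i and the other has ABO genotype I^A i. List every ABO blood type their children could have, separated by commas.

Gametes from I^A i × I^A i give offspring ABO genotypes I^A I^A, I^A i, i i, i.e. phenotypes O, A.

O, A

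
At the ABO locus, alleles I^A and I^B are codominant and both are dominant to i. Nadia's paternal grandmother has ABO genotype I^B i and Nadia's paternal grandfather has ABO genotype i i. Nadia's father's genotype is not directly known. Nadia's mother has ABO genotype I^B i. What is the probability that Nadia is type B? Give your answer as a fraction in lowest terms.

5/8

Nadia's father's ABO genotype from I^B i × i i: 1/2 I^B i, 1/2 i i.
Crossing each possibility with the mother I^B i and summing P(type B): 1/2·3/4 + 1/2·1/2 = 5/8.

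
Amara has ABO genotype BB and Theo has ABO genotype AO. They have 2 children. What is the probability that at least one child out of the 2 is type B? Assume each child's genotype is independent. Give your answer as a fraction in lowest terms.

ABO cross BB × AO → 1/2 B, 1/2 AB.
So P(type B) = 1/2 per child.
P(none) = (1/2)^2 = 1/4; P(at least one) = 1 − 1/4 = 3/4.

3/4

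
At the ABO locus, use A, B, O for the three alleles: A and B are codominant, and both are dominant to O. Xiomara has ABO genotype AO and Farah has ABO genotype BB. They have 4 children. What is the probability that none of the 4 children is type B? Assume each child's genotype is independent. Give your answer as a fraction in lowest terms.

ABO cross AO × BB → 1/2 B, 1/2 AB.
So P(type B) = 1/2 per child.
P(not type B) = 1/2 for one child; (1/2)^4 = 1/16.

1/16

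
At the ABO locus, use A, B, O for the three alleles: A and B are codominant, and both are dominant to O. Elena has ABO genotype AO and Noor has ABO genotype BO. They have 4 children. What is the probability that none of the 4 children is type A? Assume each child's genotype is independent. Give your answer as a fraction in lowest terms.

ABO cross AO × BO → 1/4 O, 1/4 A, 1/4 B, 1/4 AB.
So P(type A) = 1/4 per child.
P(not type A) = 3/4 for one child; (3/4)^4 = 81/256.

81/256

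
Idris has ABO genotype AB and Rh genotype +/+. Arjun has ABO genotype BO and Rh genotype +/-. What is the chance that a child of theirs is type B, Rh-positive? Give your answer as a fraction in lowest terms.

ABO cross AB × BO → offspring phenotypes: 1/4 A, 1/2 B, 1/4 AB.
Rh cross +/+ × +/- → 1 Rh+.
Independent loci: P(type B, Rh-positive) = 1/2 × 1 = 1/2.

1/2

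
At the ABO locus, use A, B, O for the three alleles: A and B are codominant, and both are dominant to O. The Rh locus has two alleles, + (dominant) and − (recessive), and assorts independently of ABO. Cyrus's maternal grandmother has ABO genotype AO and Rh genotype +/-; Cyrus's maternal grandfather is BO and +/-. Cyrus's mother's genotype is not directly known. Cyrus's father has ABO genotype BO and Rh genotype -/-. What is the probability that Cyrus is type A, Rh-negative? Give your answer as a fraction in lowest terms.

Cyrus's mother's ABO genotype from AO × BO: 1/4 AB, 1/4 AO, 1/4 BO, 1/4 OO.
Crossing each possibility with the father BO and summing P(type A): 1/4·1/4 + 1/4·1/4 + 1/4·0 + 1/4·0 = 1/8.
Similarly for Rh via the mother's Rh distribution: P(Rh-) = 1/2.
Independent loci: 1/8 × 1/2 = 1/16.

1/16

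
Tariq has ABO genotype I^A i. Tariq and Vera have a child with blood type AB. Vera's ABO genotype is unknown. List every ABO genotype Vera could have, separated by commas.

For each candidate genotype of Vera, check whether crossing it with I^A i can produce every observed child phenotype.
  I^A I^A → possible child types {A} ✗
  I^A I^B → possible child types {A, B, AB} ✓
  I^A i → possible child types {O, A} ✗
  I^B I^B → possible child types {B, AB} ✓
  I^B i → possible child types {O, A, B, AB} ✓
  i i → possible child types {O, A} ✗

I^A I^B, I^B I^B, I^B i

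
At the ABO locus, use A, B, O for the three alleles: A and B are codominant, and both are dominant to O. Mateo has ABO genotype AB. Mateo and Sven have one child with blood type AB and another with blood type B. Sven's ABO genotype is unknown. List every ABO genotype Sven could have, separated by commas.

AB, AO, BB, BO

For each candidate genotype of Sven, check whether crossing it with AB can produce every observed child phenotype.
  AA → possible child types {A, AB} ✗
  AB → possible child types {A, B, AB} ✓
  AO → possible child types {A, B, AB} ✓
  BB → possible child types {B, AB} ✓
  BO → possible child types {A, B, AB} ✓
  OO → possible child types {A, B} ✗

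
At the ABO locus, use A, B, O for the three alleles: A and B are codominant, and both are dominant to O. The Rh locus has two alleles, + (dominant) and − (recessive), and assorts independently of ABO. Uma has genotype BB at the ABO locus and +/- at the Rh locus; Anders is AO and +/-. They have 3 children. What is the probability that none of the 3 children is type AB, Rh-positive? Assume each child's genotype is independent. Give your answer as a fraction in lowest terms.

ABO cross BB × AO → 1/2 B, 1/2 AB.
Rh cross +/- × +/- → 3/4 Rh+, 1/4 Rh-; so P(type AB, Rh-positive) = 1/2 × 3/4 = 3/8 per child.
P(not type AB, Rh-positive) = 5/8 for one child; (5/8)^3 = 125/512.

125/512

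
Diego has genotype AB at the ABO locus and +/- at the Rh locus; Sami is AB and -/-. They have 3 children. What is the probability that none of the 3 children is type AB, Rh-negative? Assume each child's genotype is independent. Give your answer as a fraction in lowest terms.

27/64

ABO cross AB × AB → 1/4 A, 1/4 B, 1/2 AB.
Rh cross +/- × -/- → 1/2 Rh+, 1/2 Rh-; so P(type AB, Rh-negative) = 1/2 × 1/2 = 1/4 per child.
P(not type AB, Rh-negative) = 3/4 for one child; (3/4)^3 = 27/64.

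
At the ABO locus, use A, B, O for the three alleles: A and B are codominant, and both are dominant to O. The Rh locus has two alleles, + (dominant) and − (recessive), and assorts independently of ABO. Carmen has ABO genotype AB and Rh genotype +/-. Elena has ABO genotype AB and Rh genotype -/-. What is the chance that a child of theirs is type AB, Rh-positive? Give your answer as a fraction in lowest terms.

1/4

ABO cross AB × AB → offspring phenotypes: 1/4 A, 1/4 B, 1/2 AB.
Rh cross +/- × -/- → 1/2 Rh+, 1/2 Rh-.
Independent loci: P(type AB, Rh-positive) = 1/2 × 1/2 = 1/4.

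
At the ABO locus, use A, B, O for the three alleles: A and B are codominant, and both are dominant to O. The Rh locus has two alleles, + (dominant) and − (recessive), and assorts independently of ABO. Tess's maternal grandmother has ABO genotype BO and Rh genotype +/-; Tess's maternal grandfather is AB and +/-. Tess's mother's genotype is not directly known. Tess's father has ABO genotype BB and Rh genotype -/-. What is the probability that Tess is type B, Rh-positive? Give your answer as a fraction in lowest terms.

Tess's mother's ABO genotype from BO × AB: 1/4 AB, 1/4 AO, 1/4 BB, 1/4 BO.
Crossing each possibility with the father BB and summing P(type B): 1/4·1/2 + 1/4·1/2 + 1/4·1 + 1/4·1 = 3/4.
Similarly for Rh via the mother's Rh distribution: P(Rh+) = 1/2.
Independent loci: 3/4 × 1/2 = 3/8.

3/8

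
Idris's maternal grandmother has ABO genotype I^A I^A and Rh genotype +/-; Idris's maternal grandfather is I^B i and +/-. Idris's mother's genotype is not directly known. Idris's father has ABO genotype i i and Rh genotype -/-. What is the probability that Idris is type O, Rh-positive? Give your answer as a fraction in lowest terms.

Idris's mother's ABO genotype from I^A I^A × I^B i: 1/2 I^A I^B, 1/2 I^A i.
Crossing each possibility with the father i i and summing P(type O): 1/2·0 + 1/2·1/2 = 1/4.
Similarly for Rh via the mother's Rh distribution: P(Rh+) = 1/2.
Independent loci: 1/4 × 1/2 = 1/8.

1/8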